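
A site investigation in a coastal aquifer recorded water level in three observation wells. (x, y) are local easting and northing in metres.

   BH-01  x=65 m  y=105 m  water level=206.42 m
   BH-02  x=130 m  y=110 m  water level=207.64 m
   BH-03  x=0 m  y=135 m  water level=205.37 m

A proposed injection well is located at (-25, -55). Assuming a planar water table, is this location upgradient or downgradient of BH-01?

With h = a·x + b·y + c and BH-01 as origin, the differences give:
  65·a + 5·b = +1.22
  (-65)·a + 30·b = -1.05
Eliminate b (×30 and ×5, subtract): 2275·a = 41.850 → a = ∂h/∂x = +0.01840
Back-substitute: b = ∂h/∂y = +0.004857.
Head at (-25, -55) = 206.42 + (+0.01840)·(-90) + (+0.004857)·(-160) = 203.99 m.
That is lower than the 206.42 m at BH-01, so the point is downgradient.

downgradient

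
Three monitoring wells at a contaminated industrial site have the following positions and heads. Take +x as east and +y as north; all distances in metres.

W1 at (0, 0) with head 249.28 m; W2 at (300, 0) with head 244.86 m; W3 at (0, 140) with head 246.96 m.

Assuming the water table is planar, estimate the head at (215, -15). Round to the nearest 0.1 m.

∂h/∂x = (244.86 − 249.28) / (300 − 0) = -0.01473
∂h/∂y = (246.96 − 249.28) / (140 − 0) = -0.01657
h(215, -15) = 249.28 + (-0.01473)·(215) + (-0.01657)·(-15) = 249.28 -3.168 +0.249 = 246.361 m.

246.4 m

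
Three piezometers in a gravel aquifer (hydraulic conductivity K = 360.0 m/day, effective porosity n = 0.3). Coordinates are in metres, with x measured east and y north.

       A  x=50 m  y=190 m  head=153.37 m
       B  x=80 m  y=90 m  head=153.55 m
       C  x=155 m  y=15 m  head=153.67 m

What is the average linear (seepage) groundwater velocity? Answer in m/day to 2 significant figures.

Three-point gradient (reference A): Δ to B = (30, -100, +0.18), Δ to C = (105, -175, +0.30).
∂h/∂x = -0.0002857, ∂h/∂y = -0.001886 (det = 5250).
|∇h| = √(-0.0002857² + -0.001886²) = 0.001908
Seepage velocity v = K·i/n = 360.0 × 0.001908 / 0.3 = 2.29 m/day.

2.3 m/day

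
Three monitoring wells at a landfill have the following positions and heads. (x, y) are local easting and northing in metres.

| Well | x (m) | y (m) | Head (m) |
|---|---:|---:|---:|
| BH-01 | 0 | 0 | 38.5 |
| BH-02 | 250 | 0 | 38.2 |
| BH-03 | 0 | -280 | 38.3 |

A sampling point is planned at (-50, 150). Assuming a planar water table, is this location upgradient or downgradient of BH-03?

upgradient

∂h/∂x = (38.2 − 38.5) / (250 − 0) = -0.001200
∂h/∂y = (38.3 − 38.5) / (-280 − 0) = +0.0007143
Head at (-50, 150) = 38.5 + (-0.001200)·(-50) + (+0.0007143)·(150) = 38.67 m.
That is higher than the 38.3 m at BH-03, so the point is upgradient.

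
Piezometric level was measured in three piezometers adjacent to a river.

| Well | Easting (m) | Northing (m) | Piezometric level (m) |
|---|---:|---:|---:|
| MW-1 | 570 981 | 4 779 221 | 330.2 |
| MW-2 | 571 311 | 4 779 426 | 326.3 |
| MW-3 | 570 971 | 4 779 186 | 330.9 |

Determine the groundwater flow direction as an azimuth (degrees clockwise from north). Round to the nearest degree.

Taking MW-1 as reference: MW-2−MW-1 = (330, 205, -3.9); MW-3−MW-1 = (-10, -35, +0.7).
Determinant of the coordinate differences = 330·(-35) − (-10)·205 = -9500.
∂h/∂x = [(-3.9)·(-35) − (+0.7)·205] / -9500 = +0.0007368
∂h/∂y = [330·(+0.7) − (-10)·(-3.9)] / -9500 = -0.02021
Flow direction (−∇h) has components (-0.0007368 E, +0.02021 N).
Azimuth = atan2(E, N) = atan2(-0.0007368, +0.02021) = 357.9° ≈ 358°.

358°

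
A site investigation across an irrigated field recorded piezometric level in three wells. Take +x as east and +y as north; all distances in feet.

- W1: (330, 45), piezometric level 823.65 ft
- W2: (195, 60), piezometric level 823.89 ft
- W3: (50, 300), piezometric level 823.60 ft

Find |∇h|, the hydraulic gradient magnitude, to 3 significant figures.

0.00319

Three-point gradient (reference W1): Δ to W2 = (-135, 15, +0.24), Δ to W3 = (-280, 255, -0.05).
∂h/∂x = -0.002050, ∂h/∂y = -0.002447 (det = -30225).
|∇h| = √(-0.002050² + -0.002447²) = 0.003192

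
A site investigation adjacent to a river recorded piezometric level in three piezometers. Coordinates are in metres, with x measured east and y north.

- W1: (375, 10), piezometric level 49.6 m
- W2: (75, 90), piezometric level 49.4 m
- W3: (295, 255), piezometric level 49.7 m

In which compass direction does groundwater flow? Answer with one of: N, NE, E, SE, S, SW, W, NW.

SW

With h = a·x + b·y + c and W1 as origin, the differences give:
  (-300)·a + 80·b = -0.2
  (-80)·a + 245·b = +0.1
Eliminate b (×245 and ×80, subtract): -67100·a = -57.00 → a = ∂h/∂x = +0.0008495
Back-substitute: b = ∂h/∂y = +0.0006855.
Flow = −∇h = (-0.0008495 east, -0.0006855 north), which points southwest.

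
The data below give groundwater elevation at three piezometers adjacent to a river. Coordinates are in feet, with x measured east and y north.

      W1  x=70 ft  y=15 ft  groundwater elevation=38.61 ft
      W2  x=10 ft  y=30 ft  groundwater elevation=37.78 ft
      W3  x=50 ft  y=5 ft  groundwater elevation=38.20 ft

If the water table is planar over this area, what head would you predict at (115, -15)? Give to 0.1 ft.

Differences from W1: to W2 (Δx, Δy, Δh) = (-60, 15, -0.83); to W3 = (-20, -10, -0.41).
Solve a·Δx + b·Δy = Δh: det = (-60)·(-10) − (-20)·15 = 900.
∂h/∂x = [(-0.83)·(-10) − (-0.41)·15] / 900 = +0.01606
∂h/∂y = [(-60)·(-0.41) − (-20)·(-0.83)] / 900 = +0.008889
h(115, -15) = 38.61 + (+0.01606)·(45) + (+0.008889)·(-30) = 38.61 +0.722 -0.267 = 39.066 ft.

39.1 ft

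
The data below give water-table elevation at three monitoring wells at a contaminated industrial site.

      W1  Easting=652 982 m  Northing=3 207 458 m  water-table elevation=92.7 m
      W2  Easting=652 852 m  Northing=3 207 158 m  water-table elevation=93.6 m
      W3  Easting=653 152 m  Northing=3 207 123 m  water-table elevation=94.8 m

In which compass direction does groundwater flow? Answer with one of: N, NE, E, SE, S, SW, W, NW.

NW

Three-point gradient (reference W1): Δ to W2 = (-130, -300, +0.9), Δ to W3 = (170, -335, +2.1).
∂h/∂x = +0.003474, ∂h/∂y = -0.004506 (det = 94550).
Flow = −∇h = (-0.003474 east, +0.004506 north), which points northwest.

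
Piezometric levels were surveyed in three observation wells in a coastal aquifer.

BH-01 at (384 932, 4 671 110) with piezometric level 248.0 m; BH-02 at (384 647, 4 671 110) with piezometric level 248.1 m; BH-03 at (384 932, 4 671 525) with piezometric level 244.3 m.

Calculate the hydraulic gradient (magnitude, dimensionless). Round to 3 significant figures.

∂h/∂x = (248.1 − 248.0) / (384647 − 384932) = -0.0003509
∂h/∂y = (244.3 − 248.0) / (4671525 − 4671110) = -0.008916
|∇h| = √(-0.0003509² + -0.008916²) = 0.008923

0.00892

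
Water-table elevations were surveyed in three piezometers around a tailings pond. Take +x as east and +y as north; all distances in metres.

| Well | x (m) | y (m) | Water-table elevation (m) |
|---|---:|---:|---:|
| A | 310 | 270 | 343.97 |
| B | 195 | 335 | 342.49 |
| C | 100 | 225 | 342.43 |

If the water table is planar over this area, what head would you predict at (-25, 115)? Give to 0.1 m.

342.1 m

With h = a·x + b·y + c and A as origin, the differences give:
  (-115)·a + 65·b = -1.48
  (-210)·a + (-45)·b = -1.54
Eliminate b (×(-45) and ×65, subtract): 18825·a = 166.700 → a = ∂h/∂x = +0.008855
Back-substitute: b = ∂h/∂y = -0.007102.
h(-25, 115) = 343.97 + (+0.008855)·(-335) + (-0.007102)·(-155) = 343.97 -2.967 +1.101 = 342.104 m.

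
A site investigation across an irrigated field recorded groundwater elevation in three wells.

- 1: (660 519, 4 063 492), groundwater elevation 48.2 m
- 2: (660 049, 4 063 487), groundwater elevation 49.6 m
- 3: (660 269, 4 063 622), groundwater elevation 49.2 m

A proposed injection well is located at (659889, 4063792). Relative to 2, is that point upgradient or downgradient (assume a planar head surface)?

upgradient

With h = a·x + b·y + c and 1 as origin, the differences give:
  (-470)·a + (-5)·b = +1.4
  (-250)·a + 130·b = +1.0
Eliminate b (×130 and ×(-5), subtract): -62350·a = 187.00 → a = ∂h/∂x = -0.002999
Back-substitute: b = ∂h/∂y = +0.001925.
Head at (659889, 4063792) = 48.2 + (-0.002999)·(-630) + (+0.001925)·(300) = 50.67 m.
That is higher than the 49.6 m at 2, so the point is upgradient.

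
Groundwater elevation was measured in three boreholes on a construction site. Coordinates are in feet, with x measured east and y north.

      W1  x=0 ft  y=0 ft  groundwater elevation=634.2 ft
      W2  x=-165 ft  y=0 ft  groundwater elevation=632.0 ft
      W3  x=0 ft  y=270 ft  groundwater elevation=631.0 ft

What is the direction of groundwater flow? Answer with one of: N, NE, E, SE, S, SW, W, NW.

∂h/∂x = (632.0 − 634.2) / (-165 − 0) = +0.01333
∂h/∂y = (631.0 − 634.2) / (270 − 0) = -0.01185
Flow = −∇h = (-0.01333 east, +0.01185 north), which points northwest.

NW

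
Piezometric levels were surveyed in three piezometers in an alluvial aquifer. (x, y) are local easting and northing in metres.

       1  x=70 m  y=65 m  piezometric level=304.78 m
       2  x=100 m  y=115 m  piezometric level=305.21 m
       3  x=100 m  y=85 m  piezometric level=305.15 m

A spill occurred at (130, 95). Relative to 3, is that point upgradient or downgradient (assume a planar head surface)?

Three-point gradient (reference 1): Δ to 2 = (30, 50, +0.43), Δ to 3 = (30, 20, +0.37).
∂h/∂x = +0.01100, ∂h/∂y = +0.002000 (det = -900).
Head at (130, 95) = 304.78 + (+0.01100)·(60) + (+0.002000)·(30) = 305.50 m.
That is higher than the 305.15 m at 3, so the point is upgradient.

upgradient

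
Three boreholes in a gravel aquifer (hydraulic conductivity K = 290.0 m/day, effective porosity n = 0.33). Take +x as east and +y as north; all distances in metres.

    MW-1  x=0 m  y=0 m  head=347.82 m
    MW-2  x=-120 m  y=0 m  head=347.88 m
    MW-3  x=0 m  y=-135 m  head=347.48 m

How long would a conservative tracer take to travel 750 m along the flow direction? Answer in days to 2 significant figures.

330 days

∂h/∂x = (347.88 − 347.82) / (-120 − 0) = -0.0005000
∂h/∂y = (347.48 − 347.82) / (-135 − 0) = +0.002519
|∇h| = √(-0.0005000² + 0.002519²) = 0.002568
Seepage velocity v = K·i/n = 290.0 × 0.002568 / 0.33 = 2.257 m/day.
t = 750 / 2.257 = 332.3 days.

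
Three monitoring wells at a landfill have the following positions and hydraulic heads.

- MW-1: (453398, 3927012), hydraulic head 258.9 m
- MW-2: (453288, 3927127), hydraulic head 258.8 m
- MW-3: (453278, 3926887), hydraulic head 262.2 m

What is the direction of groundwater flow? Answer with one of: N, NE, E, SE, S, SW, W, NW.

With h = a·x + b·y + c and MW-1 as origin, the differences give:
  (-110)·a + 115·b = -0.1
  (-120)·a + (-125)·b = +3.3
Eliminate b (×(-125) and ×115, subtract): 27550·a = -367.00 → a = ∂h/∂x = -0.01332
Back-substitute: b = ∂h/∂y = -0.01361.
Flow = −∇h = (+0.01332 east, +0.01361 north), which points northeast.

NE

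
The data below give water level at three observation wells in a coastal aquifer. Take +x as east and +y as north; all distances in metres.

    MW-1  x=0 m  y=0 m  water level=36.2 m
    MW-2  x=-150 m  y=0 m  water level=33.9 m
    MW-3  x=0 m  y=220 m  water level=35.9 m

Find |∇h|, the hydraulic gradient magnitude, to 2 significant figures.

∂h/∂x = (33.9 − 36.2) / (-150 − 0) = +0.01533
∂h/∂y = (35.9 − 36.2) / (220 − 0) = -0.001364
|∇h| = √(0.01533² + -0.001364²) = 0.01539

0.015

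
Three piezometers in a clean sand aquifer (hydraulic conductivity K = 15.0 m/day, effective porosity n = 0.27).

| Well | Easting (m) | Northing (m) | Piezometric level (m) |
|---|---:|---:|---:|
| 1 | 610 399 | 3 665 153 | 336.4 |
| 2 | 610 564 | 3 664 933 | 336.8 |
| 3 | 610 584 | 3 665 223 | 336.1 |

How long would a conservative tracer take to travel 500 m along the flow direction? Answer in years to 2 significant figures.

10.0 years

Taking 1 as reference: 2−1 = (165, -220, +0.4); 3−1 = (185, 70, -0.3).
Determinant of the coordinate differences = 165·70 − 185·(-220) = 52250.
∂h/∂x = [(+0.4)·70 − (-0.3)·(-220)] / 52250 = -0.0007273
∂h/∂y = [165·(-0.3) − 185·(+0.4)] / 52250 = -0.002364
|∇h| = √(-0.0007273² + -0.002364²) = 0.002473
Seepage velocity v = K·i/n = 15.0 × 0.002473 / 0.27 = 0.1374 m/day.
t = 500 / 0.1374 = 3639 days = 9.96 years.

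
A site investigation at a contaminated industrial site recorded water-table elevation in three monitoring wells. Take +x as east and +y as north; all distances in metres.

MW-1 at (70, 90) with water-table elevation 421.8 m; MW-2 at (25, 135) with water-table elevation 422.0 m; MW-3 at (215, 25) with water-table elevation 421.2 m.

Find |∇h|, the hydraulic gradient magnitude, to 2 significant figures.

Taking MW-1 as reference: MW-2−MW-1 = (-45, 45, +0.2); MW-3−MW-1 = (145, -65, -0.6).
Determinant of the coordinate differences = (-45)·(-65) − 145·45 = -3600.
∂h/∂x = [(+0.2)·(-65) − (-0.6)·45] / -3600 = -0.003889
∂h/∂y = [(-45)·(-0.6) − 145·(+0.2)] / -3600 = +0.0005556
|∇h| = √(-0.003889² + 0.0005556²) = 0.003928

0.0039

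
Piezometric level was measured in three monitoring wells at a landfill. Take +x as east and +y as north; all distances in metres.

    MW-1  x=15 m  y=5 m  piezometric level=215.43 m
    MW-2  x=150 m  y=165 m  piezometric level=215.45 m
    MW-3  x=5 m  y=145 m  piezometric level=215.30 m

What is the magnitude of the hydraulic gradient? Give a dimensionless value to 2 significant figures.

0.0014

Differences from MW-1: to MW-2 (Δx, Δy, Δh) = (135, 160, +0.02); to MW-3 = (-10, 140, -0.13).
Determinant of the coordinate differences = 135·140 − (-10)·160 = 20500.
∂h/∂x = [(+0.02)·140 − (-0.13)·160] / 20500 = +0.001151
∂h/∂y = [135·(-0.13) − (-10)·(+0.02)] / 20500 = -0.0008463
|∇h| = √(0.001151² + -0.0008463²) = 0.001429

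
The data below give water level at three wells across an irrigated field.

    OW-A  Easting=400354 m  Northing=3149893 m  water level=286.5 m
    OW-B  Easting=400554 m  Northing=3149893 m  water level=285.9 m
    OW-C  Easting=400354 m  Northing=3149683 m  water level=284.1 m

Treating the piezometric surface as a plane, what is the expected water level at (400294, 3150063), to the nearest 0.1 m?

∂h/∂x = (285.9 − 286.5) / (400554 − 400354) = -0.003000
∂h/∂y = (284.1 − 286.5) / (3149683 − 3149893) = +0.01143
h(400294, 3150063) = 286.5 + (-0.003000)·(-60) + (+0.01143)·(170) = 286.5 +0.180 +1.943 = 288.623 m.

288.6 m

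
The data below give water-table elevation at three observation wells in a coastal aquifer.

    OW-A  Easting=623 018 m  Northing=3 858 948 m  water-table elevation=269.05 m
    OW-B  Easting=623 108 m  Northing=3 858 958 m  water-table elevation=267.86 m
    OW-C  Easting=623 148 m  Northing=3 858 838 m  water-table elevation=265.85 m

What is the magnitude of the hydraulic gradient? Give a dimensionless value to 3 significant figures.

0.0188

Differences from OW-A: to OW-B (Δx, Δy, Δh) = (90, 10, -1.19); to OW-C = (130, -110, -3.20).
Determinant of the coordinate differences = 90·(-110) − 130·10 = -11200.
∂h/∂x = [(-1.19)·(-110) − (-3.20)·10] / -11200 = -0.01454
∂h/∂y = [90·(-3.20) − 130·(-1.19)] / -11200 = +0.01190
|∇h| = √(-0.01454² + 0.01190²) = 0.01879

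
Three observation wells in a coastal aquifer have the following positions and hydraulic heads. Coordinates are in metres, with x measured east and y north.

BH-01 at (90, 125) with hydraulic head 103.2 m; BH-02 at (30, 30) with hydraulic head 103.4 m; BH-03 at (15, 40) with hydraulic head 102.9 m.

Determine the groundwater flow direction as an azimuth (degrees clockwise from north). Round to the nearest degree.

Taking BH-01 as reference: BH-02−BH-01 = (-60, -95, +0.2); BH-03−BH-01 = (-75, -85, -0.3).
Solve a·Δx + b·Δy = Δh: det = (-60)·(-85) − (-75)·(-95) = -2025.
∂h/∂x = [(+0.2)·(-85) − (-0.3)·(-95)] / -2025 = +0.02247
∂h/∂y = [(-60)·(-0.3) − (-75)·(+0.2)] / -2025 = -0.01630
Flow direction (−∇h) has components (-0.02247 E, +0.01630 N).
Azimuth = atan2(E, N) = atan2(-0.02247, +0.01630) = 306.0° ≈ 306°.

306°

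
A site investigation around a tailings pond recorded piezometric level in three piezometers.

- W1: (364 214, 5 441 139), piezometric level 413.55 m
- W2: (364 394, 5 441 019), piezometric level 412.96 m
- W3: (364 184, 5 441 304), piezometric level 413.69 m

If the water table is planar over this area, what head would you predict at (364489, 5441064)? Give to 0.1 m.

With h = a·x + b·y + c and W1 as origin, the differences give:
  180·a + (-120)·b = -0.59
  (-30)·a + 165·b = +0.14
Eliminate b (×165 and ×(-120), subtract): 26100·a = -80.550 → a = ∂h/∂x = -0.003086
Back-substitute: b = ∂h/∂y = +0.0002874.
h(364489, 5441064) = 413.55 + (-0.003086)·(275) + (+0.0002874)·(-75) = 413.55 -0.849 -0.022 = 412.680 m.

412.7 m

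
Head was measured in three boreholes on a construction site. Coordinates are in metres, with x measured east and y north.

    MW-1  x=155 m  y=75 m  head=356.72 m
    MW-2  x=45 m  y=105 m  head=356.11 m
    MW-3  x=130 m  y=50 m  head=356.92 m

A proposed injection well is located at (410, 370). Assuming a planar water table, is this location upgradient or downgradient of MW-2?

Three-point gradient (reference MW-1): Δ to MW-2 = (-110, 30, -0.61), Δ to MW-3 = (-25, -25, +0.20).
∂h/∂x = +0.002643, ∂h/∂y = -0.01064 (det = 3500).
Head at (410, 370) = 356.72 + (+0.002643)·(255) + (-0.01064)·(295) = 354.25 m.
That is lower than the 356.11 m at MW-2, so the point is downgradient.

downgradient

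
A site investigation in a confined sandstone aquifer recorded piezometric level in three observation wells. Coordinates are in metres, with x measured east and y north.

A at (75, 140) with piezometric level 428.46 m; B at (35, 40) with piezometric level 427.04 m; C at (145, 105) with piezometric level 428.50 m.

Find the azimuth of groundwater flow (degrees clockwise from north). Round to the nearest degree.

209°

Taking A as reference: B−A = (-40, -100, -1.42); C−A = (70, -35, +0.04).
Solve a·Δx + b·Δy = Δh: det = (-40)·(-35) − 70·(-100) = 8400.
∂h/∂x = [(-1.42)·(-35) − (+0.04)·(-100)] / 8400 = +0.006393
∂h/∂y = [(-40)·(+0.04) − 70·(-1.42)] / 8400 = +0.01164
Flow direction (−∇h) has components (-0.006393 E, -0.01164 N).
Azimuth = atan2(E, N) = atan2(-0.006393, -0.01164) = 208.8° ≈ 209°.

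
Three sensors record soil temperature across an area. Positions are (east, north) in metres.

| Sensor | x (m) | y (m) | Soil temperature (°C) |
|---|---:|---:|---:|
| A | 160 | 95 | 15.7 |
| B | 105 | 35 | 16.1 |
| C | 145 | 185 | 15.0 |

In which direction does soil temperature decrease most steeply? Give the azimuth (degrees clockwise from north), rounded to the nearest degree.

352°

With T = a·x + b·y + c and A as origin, the differences give:
  (-55)·a + (-60)·b = +0.4
  (-15)·a + 90·b = -0.7
Eliminate b (×90 and ×(-60), subtract): -5850·a = -6.00 → a = ∂T/∂x = +0.001026
Back-substitute: b = ∂T/∂y = -0.007607.
Steepest decrease is along −∇f: components (-0.001026 E, +0.007607 N).
Azimuth = atan2(-0.001026, +0.007607) = 352.3° ≈ 352°.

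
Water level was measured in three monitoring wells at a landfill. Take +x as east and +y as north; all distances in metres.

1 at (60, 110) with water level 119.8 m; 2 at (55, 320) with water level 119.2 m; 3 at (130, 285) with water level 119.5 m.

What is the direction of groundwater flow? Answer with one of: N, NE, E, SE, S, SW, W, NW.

Differences from 1: to 2 (Δx, Δy, Δh) = (-5, 210, -0.6); to 3 = (70, 175, -0.3).
Solve a·Δx + b·Δy = Δh: det = (-5)·175 − 70·210 = -15575.
∂h/∂x = [(-0.6)·175 − (-0.3)·210] / -15575 = +0.002697
∂h/∂y = [(-5)·(-0.3) − 70·(-0.6)] / -15575 = -0.002793
Flow = −∇h = (-0.002697 east, +0.002793 north), which points northwest.

NW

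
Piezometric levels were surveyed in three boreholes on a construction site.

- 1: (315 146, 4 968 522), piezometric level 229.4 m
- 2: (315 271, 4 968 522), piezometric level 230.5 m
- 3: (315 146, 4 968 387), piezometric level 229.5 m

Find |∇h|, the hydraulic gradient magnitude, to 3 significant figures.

0.00883

∂h/∂x = (230.5 − 229.4) / (315271 − 315146) = +0.008800
∂h/∂y = (229.5 − 229.4) / (4968387 − 4968522) = -0.0007407
|∇h| = √(0.008800² + -0.0007407²) = 0.008831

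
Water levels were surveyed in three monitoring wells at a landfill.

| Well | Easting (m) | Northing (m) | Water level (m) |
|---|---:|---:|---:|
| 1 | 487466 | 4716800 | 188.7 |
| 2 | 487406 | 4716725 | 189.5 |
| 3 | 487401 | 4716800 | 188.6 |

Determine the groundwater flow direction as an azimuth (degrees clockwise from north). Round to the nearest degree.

353°

Taking 1 as reference: 2−1 = (-60, -75, +0.8); 3−1 = (-65, 0, -0.1).
Determinant of the coordinate differences = (-60)·0 − (-65)·(-75) = -4875.
∂h/∂x = [(+0.8)·0 − (-0.1)·(-75)] / -4875 = +0.001538
∂h/∂y = [(-60)·(-0.1) − (-65)·(+0.8)] / -4875 = -0.01190
Flow direction (−∇h) has components (-0.001538 E, +0.01190 N).
Azimuth = atan2(E, N) = atan2(-0.001538, +0.01190) = 352.6° ≈ 353°.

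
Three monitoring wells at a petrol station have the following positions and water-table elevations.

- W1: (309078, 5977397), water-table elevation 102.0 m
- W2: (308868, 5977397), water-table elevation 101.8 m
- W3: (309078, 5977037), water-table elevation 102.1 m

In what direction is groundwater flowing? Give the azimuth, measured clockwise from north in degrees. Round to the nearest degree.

∂h/∂x = (101.8 − 102.0) / (308868 − 309078) = +0.0009524
∂h/∂y = (102.1 − 102.0) / (5977037 − 5977397) = -0.0002778
Flow direction (−∇h) has components (-0.0009524 E, +0.0002778 N).
Azimuth = atan2(E, N) = atan2(-0.0009524, +0.0002778) = 286.3° ≈ 286°.

286°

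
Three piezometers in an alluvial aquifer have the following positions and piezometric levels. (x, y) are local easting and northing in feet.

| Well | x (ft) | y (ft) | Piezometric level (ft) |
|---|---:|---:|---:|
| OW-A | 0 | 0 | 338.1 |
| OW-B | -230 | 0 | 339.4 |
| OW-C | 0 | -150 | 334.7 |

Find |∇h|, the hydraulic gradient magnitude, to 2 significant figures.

0.023

∂h/∂x = (339.4 − 338.1) / (-230 − 0) = -0.005652
∂h/∂y = (334.7 − 338.1) / (-150 − 0) = +0.02267
|∇h| = √(-0.005652² + 0.02267²) = 0.02336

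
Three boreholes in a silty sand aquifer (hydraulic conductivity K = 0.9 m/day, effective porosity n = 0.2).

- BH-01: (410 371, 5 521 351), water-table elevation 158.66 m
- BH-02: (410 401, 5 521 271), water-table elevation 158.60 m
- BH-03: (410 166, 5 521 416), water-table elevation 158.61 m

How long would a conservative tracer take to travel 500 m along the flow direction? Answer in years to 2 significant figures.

280 years

With h = a·x + b·y + c and BH-01 as origin, the differences give:
  30·a + (-80)·b = -0.06
  (-205)·a + 65·b = -0.05
Eliminate b (×65 and ×(-80), subtract): -14450·a = -7.900 → a = ∂h/∂x = +0.0005467
Back-substitute: b = ∂h/∂y = +0.0009550.
|∇h| = √(0.0005467² + 0.0009550²) = 0.0011
Seepage velocity v = K·i/n = 0.9 × 0.0011 / 0.2 = 0.00495 m/day.
t = 500 / 0.00495 = 1.01e+05 days = 277 years.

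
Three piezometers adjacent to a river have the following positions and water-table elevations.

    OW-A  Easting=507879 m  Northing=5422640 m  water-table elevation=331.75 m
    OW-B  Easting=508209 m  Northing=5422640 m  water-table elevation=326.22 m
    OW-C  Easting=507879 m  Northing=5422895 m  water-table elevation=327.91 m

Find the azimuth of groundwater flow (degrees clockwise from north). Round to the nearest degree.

∂h/∂x = (326.22 − 331.75) / (508209 − 507879) = -0.01676
∂h/∂y = (327.91 − 331.75) / (5422895 − 5422640) = -0.01506
Flow direction (−∇h) has components (+0.01676 E, +0.01506 N).
Azimuth = atan2(E, N) = atan2(+0.01676, +0.01506) = 48.1° ≈ 048°.

048°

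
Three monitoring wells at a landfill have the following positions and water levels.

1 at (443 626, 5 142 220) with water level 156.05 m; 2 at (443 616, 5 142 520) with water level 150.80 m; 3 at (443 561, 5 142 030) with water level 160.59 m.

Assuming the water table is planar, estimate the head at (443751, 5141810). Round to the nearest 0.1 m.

With h = a·x + b·y + c and 1 as origin, the differences give:
  (-10)·a + 300·b = -5.25
  (-65)·a + (-190)·b = +4.54
Eliminate b (×(-190) and ×300, subtract): 21400·a = -364.500 → a = ∂h/∂x = -0.01703
Back-substitute: b = ∂h/∂y = -0.01807.
h(443751, 5141810) = 156.05 + (-0.01703)·(125) + (-0.01807)·(-410) = 156.05 -2.129 +7.408 = 161.329 m.

161.3 m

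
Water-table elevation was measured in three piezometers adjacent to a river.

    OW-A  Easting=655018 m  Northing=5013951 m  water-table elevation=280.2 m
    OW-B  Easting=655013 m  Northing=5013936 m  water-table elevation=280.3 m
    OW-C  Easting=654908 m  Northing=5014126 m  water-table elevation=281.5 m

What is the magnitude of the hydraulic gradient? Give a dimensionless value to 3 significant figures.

Differences from OW-A: to OW-B (Δx, Δy, Δh) = (-5, -15, +0.1); to OW-C = (-110, 175, +1.3).
Solve a·Δx + b·Δy = Δh: det = (-5)·175 − (-110)·(-15) = -2525.
∂h/∂x = [(+0.1)·175 − (+1.3)·(-15)] / -2525 = -0.01465
∂h/∂y = [(-5)·(+1.3) − (-110)·(+0.1)] / -2525 = -0.001782
|∇h| = √(-0.01465² + -0.001782²) = 0.01476

0.0148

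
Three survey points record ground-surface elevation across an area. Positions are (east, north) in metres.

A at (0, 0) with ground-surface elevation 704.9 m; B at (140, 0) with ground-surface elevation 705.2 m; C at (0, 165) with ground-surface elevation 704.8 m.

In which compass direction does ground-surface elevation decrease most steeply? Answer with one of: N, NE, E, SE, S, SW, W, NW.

W

∂z/∂x = (705.2 − 704.9) / (140 − 0) = +0.002143
∂z/∂y = (704.8 − 704.9) / (165 − 0) = -0.0006061
Steepest decrease is along −∇f = (-0.002143 E, +0.0006061 N) → west.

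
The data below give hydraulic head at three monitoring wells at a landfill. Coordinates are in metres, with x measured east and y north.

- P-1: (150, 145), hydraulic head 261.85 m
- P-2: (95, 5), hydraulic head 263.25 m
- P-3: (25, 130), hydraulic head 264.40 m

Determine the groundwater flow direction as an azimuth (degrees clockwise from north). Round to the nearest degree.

With h = a·x + b·y + c and P-1 as origin, the differences give:
  (-55)·a + (-140)·b = +1.40
  (-125)·a + (-15)·b = +2.55
Eliminate b (×(-15) and ×(-140), subtract): -16675·a = 336.000 → a = ∂h/∂x = -0.02015
Back-substitute: b = ∂h/∂y = -0.002084.
Flow direction (−∇h) has components (+0.02015 E, +0.002084 N).
Azimuth = atan2(E, N) = atan2(+0.02015, +0.002084) = 84.1° ≈ 084°.

084°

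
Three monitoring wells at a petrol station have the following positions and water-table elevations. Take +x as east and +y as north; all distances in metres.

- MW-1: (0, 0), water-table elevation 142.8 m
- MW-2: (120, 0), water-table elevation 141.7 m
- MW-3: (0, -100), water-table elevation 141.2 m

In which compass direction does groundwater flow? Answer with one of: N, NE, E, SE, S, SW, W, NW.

SE

∂h/∂x = (141.7 − 142.8) / (120 − 0) = -0.009167
∂h/∂y = (141.2 − 142.8) / (-100 − 0) = +0.01600
Flow = −∇h = (+0.009167 east, -0.01600 north), which points southeast.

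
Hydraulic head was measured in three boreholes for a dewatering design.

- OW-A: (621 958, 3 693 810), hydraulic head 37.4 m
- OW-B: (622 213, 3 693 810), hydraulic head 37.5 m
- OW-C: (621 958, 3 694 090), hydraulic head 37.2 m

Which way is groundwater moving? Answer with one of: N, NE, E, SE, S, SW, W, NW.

NW

∂h/∂x = (37.5 − 37.4) / (622213 − 621958) = +0.0003922
∂h/∂y = (37.2 − 37.4) / (3694090 − 3693810) = -0.0007143
Flow = −∇h = (-0.0003922 east, +0.0007143 north), which points northwest.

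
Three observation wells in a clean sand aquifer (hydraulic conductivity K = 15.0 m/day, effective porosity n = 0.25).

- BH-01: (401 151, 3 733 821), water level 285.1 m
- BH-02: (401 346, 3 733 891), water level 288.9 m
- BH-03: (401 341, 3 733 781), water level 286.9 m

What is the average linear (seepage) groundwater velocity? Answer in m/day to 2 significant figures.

1.3 m/day

Differences from BH-01: to BH-02 (Δx, Δy, Δh) = (195, 70, +3.8); to BH-03 = (190, -40, +1.8).
Determinant of the coordinate differences = 195·(-40) − 190·70 = -21100.
∂h/∂x = [(+3.8)·(-40) − (+1.8)·70] / -21100 = +0.01318
∂h/∂y = [195·(+1.8) − 190·(+3.8)] / -21100 = +0.01758
|∇h| = √(0.01318² + 0.01758²) = 0.02197
Seepage velocity v = K·i/n = 15.0 × 0.02197 / 0.25 = 1.318 m/day.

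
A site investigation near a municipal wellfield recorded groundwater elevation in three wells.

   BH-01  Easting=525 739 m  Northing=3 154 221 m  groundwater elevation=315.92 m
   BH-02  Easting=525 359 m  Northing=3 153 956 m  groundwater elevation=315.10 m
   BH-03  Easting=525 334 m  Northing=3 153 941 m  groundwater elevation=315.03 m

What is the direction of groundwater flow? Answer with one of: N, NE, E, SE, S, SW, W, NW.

NW

Differences from BH-01: to BH-02 (Δx, Δy, Δh) = (-380, -265, -0.82); to BH-03 = (-405, -280, -0.89).
Determinant of the coordinate differences = (-380)·(-280) − (-405)·(-265) = -925.
∂h/∂x = [(-0.82)·(-280) − (-0.89)·(-265)] / -925 = +0.006757
∂h/∂y = [(-380)·(-0.89) − (-405)·(-0.82)] / -925 = -0.006595
Flow = −∇h = (-0.006757 east, +0.006595 north), which points northwest.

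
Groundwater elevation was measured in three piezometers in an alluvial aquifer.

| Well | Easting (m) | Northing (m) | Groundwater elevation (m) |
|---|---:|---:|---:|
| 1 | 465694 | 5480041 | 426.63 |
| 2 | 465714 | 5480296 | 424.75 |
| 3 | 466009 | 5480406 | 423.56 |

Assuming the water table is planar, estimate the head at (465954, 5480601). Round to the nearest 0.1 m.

Differences from 1: to 2 (Δx, Δy, Δh) = (20, 255, -1.88); to 3 = (315, 365, -3.07).
Determinant of the coordinate differences = 20·365 − 315·255 = -73025.
∂h/∂x = [(-1.88)·365 − (-3.07)·255] / -73025 = -0.001324
∂h/∂y = [20·(-3.07) − 315·(-1.88)] / -73025 = -0.007269
h(465954, 5480601) = 426.63 + (-0.001324)·(260) + (-0.007269)·(560) = 426.63 -0.344 -4.070 = 422.215 m.

422.2 m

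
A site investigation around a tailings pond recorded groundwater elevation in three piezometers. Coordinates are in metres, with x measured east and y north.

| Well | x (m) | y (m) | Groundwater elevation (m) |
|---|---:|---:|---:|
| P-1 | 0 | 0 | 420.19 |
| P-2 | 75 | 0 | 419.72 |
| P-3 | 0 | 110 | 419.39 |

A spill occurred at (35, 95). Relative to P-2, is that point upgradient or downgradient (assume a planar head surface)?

∂h/∂x = (419.72 − 420.19) / (75 − 0) = -0.006267
∂h/∂y = (419.39 − 420.19) / (110 − 0) = -0.007273
Head at (35, 95) = 420.19 + (-0.006267)·(35) + (-0.007273)·(95) = 419.28 m.
That is lower than the 419.72 m at P-2, so the point is downgradient.

downgradient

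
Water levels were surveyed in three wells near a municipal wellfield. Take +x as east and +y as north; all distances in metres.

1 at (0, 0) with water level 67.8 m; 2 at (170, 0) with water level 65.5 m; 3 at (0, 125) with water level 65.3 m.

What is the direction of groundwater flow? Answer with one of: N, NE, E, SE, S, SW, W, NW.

∂h/∂x = (65.5 − 67.8) / (170 − 0) = -0.01353
∂h/∂y = (65.3 − 67.8) / (125 − 0) = -0.02000
Flow = −∇h = (+0.01353 east, +0.02000 north), which points northeast.

NE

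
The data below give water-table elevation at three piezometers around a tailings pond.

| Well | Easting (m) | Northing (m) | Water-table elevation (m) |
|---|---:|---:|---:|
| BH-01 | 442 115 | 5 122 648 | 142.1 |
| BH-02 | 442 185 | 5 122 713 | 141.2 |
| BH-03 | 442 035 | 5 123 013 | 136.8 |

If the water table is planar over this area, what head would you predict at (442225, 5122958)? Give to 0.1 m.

Three-point gradient (reference BH-01): Δ to BH-02 = (70, 65, -0.9), Δ to BH-03 = (-80, 365, -5.3).
∂h/∂x = +0.0005203, ∂h/∂y = -0.01441 (det = 30750).
h(442225, 5122958) = 142.1 + (+0.0005203)·(110) + (-0.01441)·(310) = 142.1 +0.057 -4.466 = 137.691 m.

137.7 m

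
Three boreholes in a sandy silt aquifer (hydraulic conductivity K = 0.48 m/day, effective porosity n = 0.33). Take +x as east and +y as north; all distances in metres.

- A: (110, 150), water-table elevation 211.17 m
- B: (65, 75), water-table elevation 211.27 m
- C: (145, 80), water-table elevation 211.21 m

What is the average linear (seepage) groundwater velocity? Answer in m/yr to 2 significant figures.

0.61 m/yr

Taking A as reference: B−A = (-45, -75, +0.10); C−A = (35, -70, +0.04).
Determinant of the coordinate differences = (-45)·(-70) − 35·(-75) = 5775.
∂h/∂x = [(+0.10)·(-70) − (+0.04)·(-75)] / 5775 = -0.0006926
∂h/∂y = [(-45)·(+0.04) − 35·(+0.10)] / 5775 = -0.0009177
|∇h| = √(-0.0006926² + -0.0009177²) = 0.00115
Seepage velocity v = K·i/n = 0.48 × 0.00115 / 0.33 = 0.001673 m/day = 0.6111 m/yr.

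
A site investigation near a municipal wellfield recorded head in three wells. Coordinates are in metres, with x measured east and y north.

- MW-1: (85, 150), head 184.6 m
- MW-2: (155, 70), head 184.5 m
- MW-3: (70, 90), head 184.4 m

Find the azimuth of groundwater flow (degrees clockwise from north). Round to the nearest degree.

213°

Differences from MW-1: to MW-2 (Δx, Δy, Δh) = (70, -80, -0.1); to MW-3 = (-15, -60, -0.2).
Solve a·Δx + b·Δy = Δh: det = 70·(-60) − (-15)·(-80) = -5400.
∂h/∂x = [(-0.1)·(-60) − (-0.2)·(-80)] / -5400 = +0.001852
∂h/∂y = [70·(-0.2) − (-15)·(-0.1)] / -5400 = +0.002870
Flow direction (−∇h) has components (-0.001852 E, -0.002870 N).
Azimuth = atan2(E, N) = atan2(-0.001852, -0.002870) = 212.8° ≈ 213°.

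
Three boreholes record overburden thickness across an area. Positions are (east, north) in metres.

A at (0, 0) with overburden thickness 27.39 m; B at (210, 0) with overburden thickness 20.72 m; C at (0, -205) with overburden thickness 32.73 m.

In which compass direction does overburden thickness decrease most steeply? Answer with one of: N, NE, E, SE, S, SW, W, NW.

∂d/∂x = (20.72 − 27.39) / (210 − 0) = -0.03176
∂d/∂y = (32.73 − 27.39) / (-205 − 0) = -0.02605
Steepest decrease is along −∇f = (+0.03176 E, +0.02605 N) → northeast.

NE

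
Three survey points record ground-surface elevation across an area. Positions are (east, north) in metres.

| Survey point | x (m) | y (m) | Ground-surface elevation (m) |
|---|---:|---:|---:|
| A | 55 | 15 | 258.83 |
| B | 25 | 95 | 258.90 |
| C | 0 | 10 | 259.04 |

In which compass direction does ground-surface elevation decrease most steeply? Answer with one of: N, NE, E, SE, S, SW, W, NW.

Differences from A: to B (Δx, Δy, Δh) = (-30, 80, +0.07); to C = (-55, -5, +0.21).
Solve a·Δx + b·Δy = Δz: det = (-30)·(-5) − (-55)·80 = 4550.
∂z/∂x = [(+0.07)·(-5) − (+0.21)·80] / 4550 = -0.003769
∂z/∂y = [(-30)·(+0.21) − (-55)·(+0.07)] / 4550 = -0.0005385
Steepest decrease is along −∇f = (+0.003769 E, +0.0005385 N) → east.

E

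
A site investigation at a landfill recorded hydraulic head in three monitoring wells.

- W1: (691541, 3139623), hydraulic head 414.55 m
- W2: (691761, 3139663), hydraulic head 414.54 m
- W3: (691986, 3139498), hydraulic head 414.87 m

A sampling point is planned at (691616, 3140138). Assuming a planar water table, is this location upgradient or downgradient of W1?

downgradient

With h = a·x + b·y + c and W1 as origin, the differences give:
  220·a + 40·b = -0.01
  445·a + (-125)·b = +0.32
Eliminate b (×(-125) and ×40, subtract): -45300·a = -11.550 → a = ∂h/∂x = +0.0002550
Back-substitute: b = ∂h/∂y = -0.001652.
Head at (691616, 3140138) = 414.55 + (+0.0002550)·(75) + (-0.001652)·(515) = 413.72 m.
That is lower than the 414.55 m at W1, so the point is downgradient.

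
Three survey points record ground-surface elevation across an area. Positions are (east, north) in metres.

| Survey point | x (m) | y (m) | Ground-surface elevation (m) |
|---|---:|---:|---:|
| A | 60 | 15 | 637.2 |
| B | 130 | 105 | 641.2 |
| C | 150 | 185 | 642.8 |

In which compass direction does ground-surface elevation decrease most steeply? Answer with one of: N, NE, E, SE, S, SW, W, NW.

With z = a·x + b·y + c and A as origin, the differences give:
  70·a + 90·b = +4.0
  90·a + 170·b = +5.6
Eliminate b (×170 and ×90, subtract): 3800·a = 176.00 → a = ∂z/∂x = +0.04632
Back-substitute: b = ∂z/∂y = +0.008421.
Steepest decrease is along −∇f = (-0.04632 E, -0.008421 N) → west.

W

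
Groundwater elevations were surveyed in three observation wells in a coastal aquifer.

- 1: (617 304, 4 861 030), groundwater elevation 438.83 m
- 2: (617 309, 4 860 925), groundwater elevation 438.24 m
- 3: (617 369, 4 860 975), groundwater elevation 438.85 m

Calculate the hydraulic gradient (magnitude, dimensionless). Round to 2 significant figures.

Taking 1 as reference: 2−1 = (5, -105, -0.59); 3−1 = (65, -55, +0.02).
Determinant of the coordinate differences = 5·(-55) − 65·(-105) = 6550.
∂h/∂x = [(-0.59)·(-55) − (+0.02)·(-105)] / 6550 = +0.005275
∂h/∂y = [5·(+0.02) − 65·(-0.59)] / 6550 = +0.005870
|∇h| = √(0.005275² + 0.005870²) = 0.007892

0.0079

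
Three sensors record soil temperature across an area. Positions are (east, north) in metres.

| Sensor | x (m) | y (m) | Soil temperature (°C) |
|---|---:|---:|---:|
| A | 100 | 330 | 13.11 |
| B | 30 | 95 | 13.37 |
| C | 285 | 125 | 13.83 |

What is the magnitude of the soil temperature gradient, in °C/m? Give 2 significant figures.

With T = a·x + b·y + c and A as origin, the differences give:
  (-70)·a + (-235)·b = +0.26
  185·a + (-205)·b = +0.72
Eliminate b (×(-205) and ×(-235), subtract): 57825·a = 115.900 → a = ∂T/∂x = +0.002004
Back-substitute: b = ∂T/∂y = -0.001703.
|∇f| = √(0.002004² + -0.001703²) = 0.00263 °C/m

0.0026 °C/m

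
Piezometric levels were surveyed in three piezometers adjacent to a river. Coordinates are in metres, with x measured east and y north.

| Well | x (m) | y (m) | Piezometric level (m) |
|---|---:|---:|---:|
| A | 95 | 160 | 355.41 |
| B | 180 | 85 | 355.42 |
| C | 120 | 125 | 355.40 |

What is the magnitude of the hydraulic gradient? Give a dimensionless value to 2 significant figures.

0.0014

With h = a·x + b·y + c and A as origin, the differences give:
  85·a + (-75)·b = +0.01
  25·a + (-35)·b = -0.01
Eliminate b (×(-35) and ×(-75), subtract): -1100·a = -1.100 → a = ∂h/∂x = +0.001000
Back-substitute: b = ∂h/∂y = +0.001000.
|∇h| = √(0.001000² + 0.001000²) = 0.001414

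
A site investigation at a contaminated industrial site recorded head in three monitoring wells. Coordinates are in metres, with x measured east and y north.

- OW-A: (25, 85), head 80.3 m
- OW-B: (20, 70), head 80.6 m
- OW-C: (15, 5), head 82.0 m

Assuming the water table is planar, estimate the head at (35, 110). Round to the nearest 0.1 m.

Taking OW-A as reference: OW-B−OW-A = (-5, -15, +0.3); OW-C−OW-A = (-10, -80, +1.7).
Determinant of the coordinate differences = (-5)·(-80) − (-10)·(-15) = 250.
∂h/∂x = [(+0.3)·(-80) − (+1.7)·(-15)] / 250 = +0.006000
∂h/∂y = [(-5)·(+1.7) − (-10)·(+0.3)] / 250 = -0.02200
h(35, 110) = 80.3 + (+0.006000)·(10) + (-0.02200)·(25) = 80.3 +0.060 -0.550 = 79.810 m.

79.8 m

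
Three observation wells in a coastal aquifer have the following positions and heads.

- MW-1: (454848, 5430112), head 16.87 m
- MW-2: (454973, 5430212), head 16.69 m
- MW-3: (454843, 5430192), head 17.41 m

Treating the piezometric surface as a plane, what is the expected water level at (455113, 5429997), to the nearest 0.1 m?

14.4 m

With h = a·x + b·y + c and MW-1 as origin, the differences give:
  125·a + 100·b = -0.18
  (-5)·a + 80·b = +0.54
Eliminate b (×80 and ×100, subtract): 10500·a = -68.400 → a = ∂h/∂x = -0.006514
Back-substitute: b = ∂h/∂y = +0.006343.
h(455113, 5429997) = 16.87 + (-0.006514)·(265) + (+0.006343)·(-115) = 16.87 -1.726 -0.729 = 14.414 m.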